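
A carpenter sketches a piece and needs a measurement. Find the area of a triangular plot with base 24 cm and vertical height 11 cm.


Shape: triangle
Base b = 24 cm, Height h = 11 cm
Formula: A = (1/2) * b * h
A = 0.5 * 24 * 11
A = 0.5 * 264
A = 132
132 cm^2


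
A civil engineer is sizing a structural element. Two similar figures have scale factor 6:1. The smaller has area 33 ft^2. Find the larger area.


Linear scale factor k = 6
Original area = 33 ft^2
Rule: under a linear scaling by k, areas scale by k^2.
k^2 = 6^2 = 36
New area = 33 * 36
New area = 1188
1188 ft^2


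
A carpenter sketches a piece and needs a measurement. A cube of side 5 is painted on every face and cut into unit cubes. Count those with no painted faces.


Large cube: 5 x 5 x 5, cut into unit cubes.
n = 5, so n - 2 = 3
Unpainted cubes form the interior (n - 2)^3 block.
(n - 2)^3 = 3^3 = 27
27 unit cubes


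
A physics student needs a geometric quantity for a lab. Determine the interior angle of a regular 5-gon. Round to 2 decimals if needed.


Shape: regular pentagon (5 sides)
Formula: interior angle = (n - 2) * 180 / n
(n - 2) = 3
(n - 2) * 180 = 540
angle = 540 / 5
angle = 108
108 degrees


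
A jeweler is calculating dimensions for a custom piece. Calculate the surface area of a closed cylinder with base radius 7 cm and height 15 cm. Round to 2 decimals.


Shape: closed cylinder
Radius r = 7 cm, Height h = 15 cm
Formula: SA = 2*pi*r^2 + 2*pi*r*h = 2*pi*r*(r + h)
r + h = 22
2 * r * (r + h) = 2 * 7 * 22 = 308
SA = 308 * pi
SA = 967.61
967.61 cm^2


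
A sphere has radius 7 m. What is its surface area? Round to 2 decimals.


Shape: sphere
Radius r = 7 m
Formula: SA = 4 * pi * r^2
r^2 = 49
SA = 4 * pi * 49
SA = 196 * pi
SA = 615.75
615.75 m^2


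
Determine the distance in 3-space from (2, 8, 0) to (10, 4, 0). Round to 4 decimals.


3D distance between two points
P1 = (2, 8, 0), P2 = (10, 4, 0)
Formula: d = sqrt((x2-x1)^2 + (y2-y1)^2 + (z2-z1)^2)
dx = 10 - 2 = 8
dy = 4 - 8 = -4
dz = 0 - 0 = 0
dx^2 + dy^2 + dz^2 = 64 + 16 + 0 = 80
d = sqrt(80)
d = 8.9443
8.9443 units


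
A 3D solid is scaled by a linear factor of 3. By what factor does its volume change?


Linear scale factor k = 3
Rule: under a linear scaling by k, volumes scale by k^3.
k^3 = 3 * 3 * 3
k^3 = 9 * 3
k^3 = 27
Volume scales by a factor of 27.
27 (dimensionless)


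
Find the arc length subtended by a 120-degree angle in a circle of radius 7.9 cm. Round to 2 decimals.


Shape: circular arc
Radius r = 7.9 cm, Angle = 120 degrees
Formula: L = (angle/360) * 2 * pi * r
2 * pi * r = 15.8 * pi
L = (120/360) * 15.8 * pi
L = 5.266667 * pi
L = 16.55
16.55 cm


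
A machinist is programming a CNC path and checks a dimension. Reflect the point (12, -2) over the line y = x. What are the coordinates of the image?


Transformation: reflection
Original point: (12, -2)
Rule for reflection over y = x: (x, y) -> (y, x)
Apply: (12, -2) -> (-2, 12)
(-2, 12)


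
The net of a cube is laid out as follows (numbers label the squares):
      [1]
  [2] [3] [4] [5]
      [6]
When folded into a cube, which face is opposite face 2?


Net: cross layout. Take square 3 as the base (bottom).
Fold the four squares in the horizontal row up around 3: 2 -> left, 4 -> right, 5 wraps to the top.
Fold 1 and 6 up from 3: 1 -> back, 6 -> front.
Opposite pairs are therefore: (1, 6), (2, 4), (3, 5).
Face 2 is opposite face 4.
face 4


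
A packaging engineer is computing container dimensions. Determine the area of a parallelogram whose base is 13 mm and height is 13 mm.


Shape: parallelogram
Base b = 13 mm, Height h = 13 mm
Formula: A = b * h
A = 13 * 13
A = 169
169 mm^2


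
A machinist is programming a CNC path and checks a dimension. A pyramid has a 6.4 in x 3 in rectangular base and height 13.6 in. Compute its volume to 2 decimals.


Shape: rectangular pyramid
Base: 6.4 in x 3 in, Height h = 13.6 in
Formula: V = (1/3) * base_area * h
base_area = 6.4 * 3 = 19.2
base_area * h = 19.2 * 13.6 = 261.12
V = 261.12 / 3
V = 87.04
87.04 in^3


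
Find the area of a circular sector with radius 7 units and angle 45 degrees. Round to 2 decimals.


Shape: circular sector
Radius r = 7 units, Angle = 45 degrees
Formula: A = (angle/360) * pi * r^2
r^2 = 49
Fraction of circle = 45/360
A = (45/360) * pi * 49
A = 6.125 * pi
A = 19.24
19.24 units^2


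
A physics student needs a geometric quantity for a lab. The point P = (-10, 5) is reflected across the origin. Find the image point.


Transformation: reflection
Original point: (-10, 5)
Rule for reflection through the origin: (x, y) -> (-x, -y)
Apply: (-10, 5) -> (10, -5)
(10, -5)


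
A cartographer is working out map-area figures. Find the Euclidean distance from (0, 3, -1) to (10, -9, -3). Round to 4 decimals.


3D distance between two points
P1 = (0, 3, -1), P2 = (10, -9, -3)
Formula: d = sqrt((x2-x1)^2 + (y2-y1)^2 + (z2-z1)^2)
dx = 10 - 0 = 10
dy = -9 - 3 = -12
dz = -3 - -1 = -2
dx^2 + dy^2 + dz^2 = 100 + 144 + 4 = 248
d = sqrt(248)
d = 15.748
15.748 units


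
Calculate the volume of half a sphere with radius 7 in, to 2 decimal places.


Shape: hemisphere (half of a sphere)
Radius r = 7 in
Formula: V = (1/2) * (4/3) * pi * r^3 = (2/3) * pi * r^3
r^3 = 343
(2/3) * 343 = 228.666667
V = 228.666667 * pi
V = 718.38
718.38 in^3


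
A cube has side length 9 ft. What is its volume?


Shape: cube
Side s = 9 ft
Formula: V = s^3
V = 9 * 9 * 9
V = 81 * 9
V = 729
729 ft^3


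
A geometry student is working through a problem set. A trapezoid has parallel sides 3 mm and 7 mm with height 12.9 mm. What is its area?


Shape: trapezoid
Parallel sides a = 3 mm, b = 7 mm; Height h = 12.9 mm
Formula: A = (a + b) * h / 2
a + b = 3 + 7 = 10
A = 10 * 12.9 / 2
A = 129 / 2
A = 64.5
64.5 mm^2


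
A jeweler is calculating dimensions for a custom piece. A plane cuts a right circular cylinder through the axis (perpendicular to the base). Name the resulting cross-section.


Solid: right circular cylinder
Cutting plane: through the axis (perpendicular to the base)
Visualize the intersection of the plane with the solid's surface.
The boundary of the cut region is a rectangle.
rectangle


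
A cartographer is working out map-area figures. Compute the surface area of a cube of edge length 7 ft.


Shape: cube
Side s = 7 ft
A cube has 6 square faces.
Formula: SA = 6 * s^2
s^2 = 49
SA = 6 * 49
SA = 294
294 ft^2


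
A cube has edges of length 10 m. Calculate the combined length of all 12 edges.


Shape: cube
Side s = 10 m
A cube has 12 edges, all equal.
Formula: total edge length = 12 * s
Total = 12 * 10
Total = 120
120 m


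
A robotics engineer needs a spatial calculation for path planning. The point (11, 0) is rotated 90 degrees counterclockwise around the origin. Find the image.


Transformation: rotation about the origin
Original point: (11, 0)
Rule for 90 deg counterclockwise: (x, y) -> (-y, x)
Apply: (11, 0) -> (0, 11)
(0, 11)


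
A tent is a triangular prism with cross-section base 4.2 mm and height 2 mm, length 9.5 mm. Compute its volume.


Shape: triangular prism
Triangle base = 4.2 mm, triangle height = 2 mm, prism length L = 9.5 mm
Formula: V = (1/2 * b * h_tri) * L
Cross-section area = 0.5 * 4.2 * 2 = 4.2
V = 4.2 * 9.5
V = 39.9
39.9 mm^3


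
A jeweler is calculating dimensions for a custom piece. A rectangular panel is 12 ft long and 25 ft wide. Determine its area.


Shape: rectangle
Length l = 12 ft, Width w = 25 ft
Formula: A = l * w
A = 12 * 25
A = 300
300 ft^2


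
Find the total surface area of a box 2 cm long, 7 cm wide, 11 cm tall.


Shape: rectangular prism
l = 2 cm, w = 7 cm, h = 11 cm
Formula: SA = 2(lw + lh + wh)
lw = 14, lh = 22, wh = 77
lw + lh + wh = 113
SA = 2 * 113
SA = 226
226 cm^2


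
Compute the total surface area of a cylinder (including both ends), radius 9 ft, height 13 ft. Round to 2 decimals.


Shape: closed cylinder
Radius r = 9 ft, Height h = 13 ft
Formula: SA = 2*pi*r^2 + 2*pi*r*h = 2*pi*r*(r + h)
r + h = 22
2 * r * (r + h) = 2 * 9 * 22 = 396
SA = 396 * pi
SA = 1244.07
1244.07 ft^2


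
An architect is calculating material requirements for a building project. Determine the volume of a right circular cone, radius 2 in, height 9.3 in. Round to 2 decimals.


Shape: cone
Radius r = 2 in, Height h = 9.3 in
Formula: V = (1/3) * pi * r^2 * h
r^2 = 4
pi * r^2 * h = pi * 4 * 9.3 = 37.2 * pi
V = 37.2 * pi / 3
V = 38.96
38.96 in^3


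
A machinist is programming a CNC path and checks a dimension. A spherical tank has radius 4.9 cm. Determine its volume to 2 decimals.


Shape: sphere
Radius r = 4.9 cm
Formula: V = (4/3) * pi * r^3
r^3 = 117.649
(4/3) * 117.649 = 156.865333
V = 156.865333 * pi
V = 492.81
492.81 cm^3


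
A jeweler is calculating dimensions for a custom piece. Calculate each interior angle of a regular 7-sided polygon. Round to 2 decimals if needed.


Shape: regular heptagon (7 sides)
Formula: interior angle = (n - 2) * 180 / n
(n - 2) = 5
(n - 2) * 180 = 900
angle = 900 / 7
angle = 128.57
128.57 degrees


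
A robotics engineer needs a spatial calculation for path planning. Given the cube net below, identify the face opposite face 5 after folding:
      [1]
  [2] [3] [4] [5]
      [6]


Net: cross layout. Take square 3 as the base (bottom).
Fold the four squares in the horizontal row up around 3: 2 -> left, 4 -> right, 5 wraps to the top.
Fold 1 and 6 up from 3: 1 -> back, 6 -> front.
Opposite pairs are therefore: (1, 6), (2, 4), (3, 5).
Face 5 is opposite face 3.
face 3


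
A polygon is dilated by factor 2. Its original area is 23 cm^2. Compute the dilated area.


Linear scale factor k = 2
Original area = 23 cm^2
Rule: under a linear scaling by k, areas scale by k^2.
k^2 = 2^2 = 4
New area = 23 * 4
New area = 92
92 cm^2


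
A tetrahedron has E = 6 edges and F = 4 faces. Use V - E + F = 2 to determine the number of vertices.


Polyhedron: tetrahedron
Euler's formula for convex polyhedra: V - E + F = 2
Given: E = 6 edges and F = 4 faces
Solve for V:
V = 2 + E - F = 2 + 6 - 4 = 4
4 vertices


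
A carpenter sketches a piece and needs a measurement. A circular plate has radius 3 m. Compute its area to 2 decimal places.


Shape: circle
Radius r = 3 m
Formula: A = pi * r^2
r^2 = 3^2 = 9
A = pi * 9
A = 28.27
28.27 m^2


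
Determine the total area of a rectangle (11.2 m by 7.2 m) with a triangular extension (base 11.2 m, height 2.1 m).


Composite shape: rectangle + triangle
Rectangle area = 11.2 * 7.2 = 80.64
Triangle area = 0.5 * 11.2 * 2.1 = 11.76
Total = 80.64 + 11.76
Total = 92.4
92.4 m^2


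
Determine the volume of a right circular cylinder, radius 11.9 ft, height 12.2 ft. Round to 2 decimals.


Shape: cylinder
Radius r = 11.9 ft, Height h = 12.2 ft
Formula: V = pi * r^2 * h
r^2 = 141.61
V = pi * 141.61 * 12.2
V = 1727.642 * pi
V = 5427.55
5427.55 ft^3


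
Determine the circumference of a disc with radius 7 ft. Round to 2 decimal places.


Shape: circle
Radius r = 7 ft
Formula: C = 2 * pi * r
C = 2 * pi * 7
C = 14 * pi
C = 43.98
43.98 ft


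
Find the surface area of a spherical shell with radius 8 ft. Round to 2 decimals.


Shape: sphere
Radius r = 8 ft
Formula: SA = 4 * pi * r^2
r^2 = 64
SA = 4 * pi * 64
SA = 256 * pi
SA = 804.25
804.25 ft^2


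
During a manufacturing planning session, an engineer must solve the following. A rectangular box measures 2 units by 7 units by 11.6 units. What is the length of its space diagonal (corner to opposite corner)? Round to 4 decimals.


Shape: rectangular box (space diagonal)
l = 2 units, w = 7 units, h = 11.6 units
Visualize: the diagonal of the base, then a right triangle with that diagonal and the height.
Formula: d = sqrt(l^2 + w^2 + h^2)
l^2 + w^2 + h^2 = 4 + 49 + 134.56 = 187.56
d = sqrt(187.56)
d = 13.6953
13.6953 units


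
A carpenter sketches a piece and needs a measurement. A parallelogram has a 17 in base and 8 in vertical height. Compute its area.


Shape: parallelogram
Base b = 17 in, Height h = 8 in
Formula: A = b * h
A = 17 * 8
A = 136
136 in^2


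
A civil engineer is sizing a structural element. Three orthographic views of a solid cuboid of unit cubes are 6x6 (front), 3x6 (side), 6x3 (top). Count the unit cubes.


Orthographic views of a solid rectangular block:
Front view 6 x 6 -> length = 6, height = 6
Side view 3 x 6 -> width = 3, height = 6 (consistent)
Top view 6 x 3 -> confirms length = 6, width = 3
The block is 6 x 3 x 6.
Total unit cubes = 6 * 3 * 6 = 108
108 unit cubes


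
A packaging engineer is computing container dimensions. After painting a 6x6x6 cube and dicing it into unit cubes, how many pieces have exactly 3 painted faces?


Large cube: 6 x 6 x 6, cut into unit cubes.
Cubes with 3 painted faces are at the corners. A cube always has 8 corners.
Count = 8
8 unit cubes


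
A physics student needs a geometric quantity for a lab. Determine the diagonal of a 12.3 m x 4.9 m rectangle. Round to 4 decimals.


Shape: rectangle (diagonal via Pythagoras)
Sides: 12.3 m and 4.9 m
Formula: d = sqrt(l^2 + w^2)
l^2 = 151.29, w^2 = 24.01
l^2 + w^2 = 175.3
d = sqrt(175.3)
d = 13.2401
13.2401 m


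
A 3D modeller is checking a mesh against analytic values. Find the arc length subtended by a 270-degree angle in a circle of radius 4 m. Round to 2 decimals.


Shape: circular arc
Radius r = 4 m, Angle = 270 degrees
Formula: L = (angle/360) * 2 * pi * r
2 * pi * r = 8 * pi
L = (270/360) * 8 * pi
L = 6 * pi
L = 18.85
18.85 m


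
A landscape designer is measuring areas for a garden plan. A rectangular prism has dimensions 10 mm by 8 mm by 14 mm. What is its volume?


Shape: rectangular prism
l = 10 mm, w = 8 mm, h = 14 mm
Formula: V = l * w * h
V = 10 * 8 * 14
V = 80 * 14
V = 1120
1120 mm^3


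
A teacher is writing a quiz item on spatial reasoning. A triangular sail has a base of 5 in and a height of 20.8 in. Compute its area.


Shape: triangle
Base b = 5 in, Height h = 20.8 in
Formula: A = (1/2) * b * h
A = 0.5 * 5 * 20.8
A = 0.5 * 104
A = 52
52 in^2


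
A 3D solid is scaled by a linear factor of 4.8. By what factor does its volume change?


Linear scale factor k = 4.8
Rule: under a linear scaling by k, volumes scale by k^3.
k^3 = 4.8 * 4.8 * 4.8
k^3 = 23.04 * 4.8
k^3 = 110.592
Volume scales by a factor of 110.592.
110.592 (dimensionless)


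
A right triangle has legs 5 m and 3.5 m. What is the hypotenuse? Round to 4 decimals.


Shape: right triangle
Legs a = 5 m, b = 3.5 m
Formula: c = sqrt(a^2 + b^2)
a^2 = 25, b^2 = 12.25
a^2 + b^2 = 37.25
c = sqrt(37.25)
c = 6.1033
6.1033 m


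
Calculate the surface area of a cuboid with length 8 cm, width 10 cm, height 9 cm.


Shape: rectangular prism
l = 8 cm, w = 10 cm, h = 9 cm
Formula: SA = 2(lw + lh + wh)
lw = 80, lh = 72, wh = 90
lw + lh + wh = 242
SA = 2 * 242
SA = 484
484 cm^2


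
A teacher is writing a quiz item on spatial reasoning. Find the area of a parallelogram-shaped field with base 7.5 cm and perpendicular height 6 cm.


Shape: parallelogram
Base b = 7.5 cm, Height h = 6 cm
Formula: A = b * h
A = 7.5 * 6
A = 45
45 cm^2


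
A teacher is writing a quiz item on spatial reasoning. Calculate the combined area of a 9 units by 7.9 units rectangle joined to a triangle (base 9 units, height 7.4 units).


Composite shape: rectangle + triangle
Rectangle area = 9 * 7.9 = 71.1
Triangle area = 0.5 * 9 * 7.4 = 33.3
Total = 71.1 + 33.3
Total = 104.4
104.4 units^2


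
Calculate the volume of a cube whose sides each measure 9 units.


Shape: cube
Side s = 9 units
Formula: V = s^3
V = 9 * 9 * 9
V = 81 * 9
V = 729
729 units^3


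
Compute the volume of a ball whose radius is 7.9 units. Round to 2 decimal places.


Shape: sphere
Radius r = 7.9 units
Formula: V = (4/3) * pi * r^3
r^3 = 493.039
(4/3) * 493.039 = 657.385333
V = 657.385333 * pi
V = 2065.24
2065.24 units^3


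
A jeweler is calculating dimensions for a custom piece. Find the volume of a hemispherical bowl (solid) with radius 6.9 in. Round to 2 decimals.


Shape: hemisphere (half of a sphere)
Radius r = 6.9 in
Formula: V = (1/2) * (4/3) * pi * r^3 = (2/3) * pi * r^3
r^3 = 328.509
(2/3) * 328.509 = 219.006
V = 219.006 * pi
V = 688.03
688.03 in^3


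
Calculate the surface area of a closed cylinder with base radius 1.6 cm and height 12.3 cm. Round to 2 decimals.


Shape: closed cylinder
Radius r = 1.6 cm, Height h = 12.3 cm
Formula: SA = 2*pi*r^2 + 2*pi*r*h = 2*pi*r*(r + h)
r + h = 13.9
2 * r * (r + h) = 2 * 1.6 * 13.9 = 44.48
SA = 44.48 * pi
SA = 139.74
139.74 cm^2


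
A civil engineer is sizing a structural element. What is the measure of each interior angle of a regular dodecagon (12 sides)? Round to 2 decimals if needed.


Shape: regular dodecagon (12 sides)
Formula: interior angle = (n - 2) * 180 / n
(n - 2) = 10
(n - 2) * 180 = 1800
angle = 1800 / 12
angle = 150
150 degrees


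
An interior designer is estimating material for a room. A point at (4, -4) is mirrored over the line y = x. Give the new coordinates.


Transformation: reflection
Original point: (4, -4)
Rule for reflection over y = x: (x, y) -> (y, x)
Apply: (4, -4) -> (-4, 4)
(-4, 4)


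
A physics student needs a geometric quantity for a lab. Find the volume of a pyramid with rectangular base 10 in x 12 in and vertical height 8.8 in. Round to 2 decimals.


Shape: rectangular pyramid
Base: 10 in x 12 in, Height h = 8.8 in
Formula: V = (1/3) * base_area * h
base_area = 10 * 12 = 120
base_area * h = 120 * 8.8 = 1056
V = 1056 / 3
V = 352
352 in^3


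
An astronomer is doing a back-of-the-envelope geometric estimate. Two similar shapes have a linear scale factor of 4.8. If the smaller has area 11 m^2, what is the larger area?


Linear scale factor k = 4.8
Original area = 11 m^2
Rule: under a linear scaling by k, areas scale by k^2.
k^2 = 4.8^2 = 23.04
New area = 11 * 23.04
New area = 253.44
253.44 m^2


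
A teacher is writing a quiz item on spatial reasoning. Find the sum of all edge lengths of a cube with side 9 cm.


Shape: cube
Side s = 9 cm
A cube has 12 edges, all equal.
Formula: total edge length = 12 * s
Total = 12 * 9
Total = 108
108 cm


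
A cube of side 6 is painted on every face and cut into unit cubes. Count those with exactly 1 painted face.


Large cube: 6 x 6 x 6, cut into unit cubes.
n = 6, so n - 2 = 4
Cubes with 1 painted face lie in the interior of each face.
A cube has 6 faces; each contributes (n - 2)^2 = 16 such cubes.
Count = 6 * 16 = 96
96 unit cubes


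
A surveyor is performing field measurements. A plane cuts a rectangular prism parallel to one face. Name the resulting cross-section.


Solid: rectangular prism
Cutting plane: parallel to one face
Visualize the intersection of the plane with the solid's surface.
The boundary of the cut region is a rectangle.
rectangle


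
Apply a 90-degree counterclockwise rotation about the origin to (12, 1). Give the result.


Transformation: rotation about the origin
Original point: (12, 1)
Rule for 90 deg counterclockwise: (x, y) -> (-y, x)
Apply: (12, 1) -> (-1, 12)
(-1, 12)


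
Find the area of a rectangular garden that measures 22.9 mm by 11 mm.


Shape: rectangle
Length l = 22.9 mm, Width w = 11 mm
Formula: A = l * w
A = 22.9 * 11
A = 251.9
251.9 mm^2


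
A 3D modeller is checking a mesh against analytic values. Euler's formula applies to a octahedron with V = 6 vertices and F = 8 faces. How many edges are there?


Polyhedron: octahedron
Euler's formula for convex polyhedra: V - E + F = 2
Given: V = 6 vertices and F = 8 faces
Solve for E:
E = V + F - 2 = 6 + 8 - 2 = 12
12 edges


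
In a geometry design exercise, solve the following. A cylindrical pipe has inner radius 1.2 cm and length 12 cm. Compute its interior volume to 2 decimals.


Shape: cylinder
Radius r = 1.2 cm, Height h = 12 cm
Formula: V = pi * r^2 * h
r^2 = 1.44
V = pi * 1.44 * 12
V = 17.28 * pi
V = 54.29
54.29 cm^3


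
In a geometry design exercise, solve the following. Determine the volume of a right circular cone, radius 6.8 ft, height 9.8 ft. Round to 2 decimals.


Shape: cone
Radius r = 6.8 ft, Height h = 9.8 ft
Formula: V = (1/3) * pi * r^2 * h
r^2 = 46.24
pi * r^2 * h = pi * 46.24 * 9.8 = 453.152 * pi
V = 453.152 * pi / 3
V = 474.54
474.54 ft^3


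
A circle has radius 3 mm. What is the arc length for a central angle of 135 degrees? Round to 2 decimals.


Shape: circular arc
Radius r = 3 mm, Angle = 135 degrees
Formula: L = (angle/360) * 2 * pi * r
2 * pi * r = 6 * pi
L = (135/360) * 6 * pi
L = 2.25 * pi
L = 7.07
7.07 mm


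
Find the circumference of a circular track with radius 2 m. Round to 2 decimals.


Shape: circle
Radius r = 2 m
Formula: C = 2 * pi * r
C = 2 * pi * 2
C = 4 * pi
C = 12.57
12.57 m


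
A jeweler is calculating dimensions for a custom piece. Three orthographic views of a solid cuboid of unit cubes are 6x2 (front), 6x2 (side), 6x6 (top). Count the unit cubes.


Orthographic views of a solid rectangular block:
Front view 6 x 2 -> length = 6, height = 2
Side view 6 x 2 -> width = 6, height = 2 (consistent)
Top view 6 x 6 -> confirms length = 6, width = 6
The block is 6 x 6 x 2.
Total unit cubes = 6 * 6 * 2 = 72
72 unit cubes


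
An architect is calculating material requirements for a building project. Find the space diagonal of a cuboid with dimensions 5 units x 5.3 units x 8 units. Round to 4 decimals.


Shape: rectangular box (space diagonal)
l = 5 units, w = 5.3 units, h = 8 units
Visualize: the diagonal of the base, then a right triangle with that diagonal and the height.
Formula: d = sqrt(l^2 + w^2 + h^2)
l^2 + w^2 + h^2 = 25 + 28.09 + 64 = 117.09
d = sqrt(117.09)
d = 10.8208
10.8208 units


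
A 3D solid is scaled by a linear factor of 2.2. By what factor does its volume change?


Linear scale factor k = 2.2
Rule: under a linear scaling by k, volumes scale by k^3.
k^3 = 2.2 * 2.2 * 2.2
k^3 = 4.84 * 2.2
k^3 = 10.648
Volume scales by a factor of 10.648.
10.648 (dimensionless)


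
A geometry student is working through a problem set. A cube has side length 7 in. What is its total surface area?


Shape: cube
Side s = 7 in
A cube has 6 square faces.
Formula: SA = 6 * s^2
s^2 = 49
SA = 6 * 49
SA = 294
294 in^2


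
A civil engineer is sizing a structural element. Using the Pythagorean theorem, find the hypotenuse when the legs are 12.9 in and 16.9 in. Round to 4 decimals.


Shape: right triangle
Legs a = 12.9 in, b = 16.9 in
Formula: c = sqrt(a^2 + b^2)
a^2 = 166.41, b^2 = 285.61
a^2 + b^2 = 452.02
c = sqrt(452.02)
c = 21.2608
21.2608 in


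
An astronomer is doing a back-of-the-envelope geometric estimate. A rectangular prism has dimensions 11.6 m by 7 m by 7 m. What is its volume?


Shape: rectangular prism
l = 11.6 m, w = 7 m, h = 7 m
Formula: V = l * w * h
V = 11.6 * 7 * 7
V = 81.2 * 7
V = 568.4
568.4 m^3


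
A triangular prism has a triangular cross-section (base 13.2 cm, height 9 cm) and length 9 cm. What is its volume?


Shape: triangular prism
Triangle base = 13.2 cm, triangle height = 9 cm, prism length L = 9 cm
Formula: V = (1/2 * b * h_tri) * L
Cross-section area = 0.5 * 13.2 * 9 = 59.4
V = 59.4 * 9
V = 534.6
534.6 cm^3


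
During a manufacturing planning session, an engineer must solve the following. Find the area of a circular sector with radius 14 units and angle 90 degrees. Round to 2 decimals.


Shape: circular sector
Radius r = 14 units, Angle = 90 degrees
Formula: A = (angle/360) * pi * r^2
r^2 = 196
Fraction of circle = 90/360
A = (90/360) * pi * 196
A = 49 * pi
A = 153.94
153.94 units^2


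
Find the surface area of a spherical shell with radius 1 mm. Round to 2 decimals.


Shape: sphere
Radius r = 1 mm
Formula: SA = 4 * pi * r^2
r^2 = 1
SA = 4 * pi * 1
SA = 4 * pi
SA = 12.57
12.57 mm^2


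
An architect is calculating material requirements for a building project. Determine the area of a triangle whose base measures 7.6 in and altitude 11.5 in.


Shape: triangle
Base b = 7.6 in, Height h = 11.5 in
Formula: A = (1/2) * b * h
A = 0.5 * 7.6 * 11.5
A = 0.5 * 87.4
A = 43.7
43.7 in^2


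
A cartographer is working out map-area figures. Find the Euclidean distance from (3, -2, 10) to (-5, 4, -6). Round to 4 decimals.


3D distance between two points
P1 = (3, -2, 10), P2 = (-5, 4, -6)
Formula: d = sqrt((x2-x1)^2 + (y2-y1)^2 + (z2-z1)^2)
dx = -5 - 3 = -8
dy = 4 - -2 = 6
dz = -6 - 10 = -16
dx^2 + dy^2 + dz^2 = 64 + 36 + 256 = 356
d = sqrt(356)
d = 18.868
18.868 units


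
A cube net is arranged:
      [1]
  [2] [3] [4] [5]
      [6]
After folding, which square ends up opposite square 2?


Net: cross layout. Take square 3 as the base (bottom).
Fold the four squares in the horizontal row up around 3: 2 -> left, 4 -> right, 5 wraps to the top.
Fold 1 and 6 up from 3: 1 -> back, 6 -> front.
Opposite pairs are therefore: (1, 6), (2, 4), (3, 5).
Face 2 is opposite face 4.
face 4


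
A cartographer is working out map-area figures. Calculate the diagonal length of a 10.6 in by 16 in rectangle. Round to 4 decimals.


Shape: rectangle (diagonal via Pythagoras)
Sides: 10.6 in and 16 in
Formula: d = sqrt(l^2 + w^2)
l^2 = 112.36, w^2 = 256
l^2 + w^2 = 368.36
d = sqrt(368.36)
d = 19.1927
19.1927 in


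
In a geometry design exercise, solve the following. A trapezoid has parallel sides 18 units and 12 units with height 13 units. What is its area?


Shape: trapezoid
Parallel sides a = 18 units, b = 12 units; Height h = 13 units
Formula: A = (a + b) * h / 2
a + b = 18 + 12 = 30
A = 30 * 13 / 2
A = 390 / 2
A = 195
195 units^2


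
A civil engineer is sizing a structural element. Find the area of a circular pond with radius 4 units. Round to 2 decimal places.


Shape: circle
Radius r = 4 units
Formula: A = pi * r^2
r^2 = 4^2 = 16
A = pi * 16
A = 50.27
50.27 units^2


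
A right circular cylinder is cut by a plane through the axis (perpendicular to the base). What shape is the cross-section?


Solid: right circular cylinder
Cutting plane: through the axis (perpendicular to the base)
Visualize the intersection of the plane with the solid's surface.
The boundary of the cut region is a rectangle.
rectangle


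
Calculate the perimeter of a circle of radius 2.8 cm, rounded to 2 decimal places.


Shape: circle
Radius r = 2.8 cm
Formula: C = 2 * pi * r
C = 2 * pi * 2.8
C = 5.6 * pi
C = 17.59
17.59 cm


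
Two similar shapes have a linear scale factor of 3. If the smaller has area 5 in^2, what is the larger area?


Linear scale factor k = 3
Original area = 5 in^2
Rule: under a linear scaling by k, areas scale by k^2.
k^2 = 3^2 = 9
New area = 5 * 9
New area = 45
45 in^2


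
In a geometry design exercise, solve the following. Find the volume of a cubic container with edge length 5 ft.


Shape: cube
Side s = 5 ft
Formula: V = s^3
V = 5 * 5 * 5
V = 25 * 5
V = 125
125 ft^3


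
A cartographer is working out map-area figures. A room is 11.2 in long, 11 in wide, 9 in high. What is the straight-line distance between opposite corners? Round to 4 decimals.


Shape: rectangular box (space diagonal)
l = 11.2 in, w = 11 in, h = 9 in
Visualize: the diagonal of the base, then a right triangle with that diagonal and the height.
Formula: d = sqrt(l^2 + w^2 + h^2)
l^2 + w^2 + h^2 = 125.44 + 121 + 81 = 327.44
d = sqrt(327.44)
d = 18.0953
18.0953 in


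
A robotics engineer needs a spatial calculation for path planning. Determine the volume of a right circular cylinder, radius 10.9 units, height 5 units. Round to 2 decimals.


Shape: cylinder
Radius r = 10.9 units, Height h = 5 units
Formula: V = pi * r^2 * h
r^2 = 118.81
V = pi * 118.81 * 5
V = 594.05 * pi
V = 1866.26
1866.26 units^3


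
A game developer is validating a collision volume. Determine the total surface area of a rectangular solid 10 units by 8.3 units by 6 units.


Shape: rectangular prism
l = 10 units, w = 8.3 units, h = 6 units
Formula: SA = 2(lw + lh + wh)
lw = 83, lh = 60, wh = 49.8
lw + lh + wh = 192.8
SA = 2 * 192.8
SA = 385.6
385.6 units^2


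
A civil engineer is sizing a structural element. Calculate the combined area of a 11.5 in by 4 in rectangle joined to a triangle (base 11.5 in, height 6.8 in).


Composite shape: rectangle + triangle
Rectangle area = 11.5 * 4 = 46
Triangle area = 0.5 * 11.5 * 6.8 = 39.1
Total = 46 + 39.1
Total = 85.1
85.1 in^2


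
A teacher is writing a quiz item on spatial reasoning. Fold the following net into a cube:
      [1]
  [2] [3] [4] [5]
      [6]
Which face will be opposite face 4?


Net: cross layout. Take square 3 as the base (bottom).
Fold the four squares in the horizontal row up around 3: 2 -> left, 4 -> right, 5 wraps to the top.
Fold 1 and 6 up from 3: 1 -> back, 6 -> front.
Opposite pairs are therefore: (1, 6), (2, 4), (3, 5).
Face 4 is opposite face 2.
face 2


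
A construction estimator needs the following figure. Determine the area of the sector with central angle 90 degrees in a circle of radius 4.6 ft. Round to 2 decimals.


Shape: circular sector
Radius r = 4.6 ft, Angle = 90 degrees
Formula: A = (angle/360) * pi * r^2
r^2 = 21.16
Fraction of circle = 90/360
A = (90/360) * pi * 21.16
A = 5.29 * pi
A = 16.62
16.62 ft^2


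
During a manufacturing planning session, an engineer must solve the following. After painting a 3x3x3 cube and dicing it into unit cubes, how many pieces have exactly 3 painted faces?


Large cube: 3 x 3 x 3, cut into unit cubes.
Cubes with 3 painted faces are at the corners. A cube always has 8 corners.
Count = 8
8 unit cubes


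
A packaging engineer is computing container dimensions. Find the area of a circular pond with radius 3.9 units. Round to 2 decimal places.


Shape: circle
Radius r = 3.9 units
Formula: A = pi * r^2
r^2 = 3.9^2 = 15.21
A = pi * 15.21
A = 47.78
47.78 units^2


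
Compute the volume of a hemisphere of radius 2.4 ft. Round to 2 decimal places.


Shape: hemisphere (half of a sphere)
Radius r = 2.4 ft
Formula: V = (1/2) * (4/3) * pi * r^3 = (2/3) * pi * r^3
r^3 = 13.824
(2/3) * 13.824 = 9.216
V = 9.216 * pi
V = 28.95
28.95 ft^3


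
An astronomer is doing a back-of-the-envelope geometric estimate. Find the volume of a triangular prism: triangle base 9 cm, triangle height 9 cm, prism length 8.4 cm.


Shape: triangular prism
Triangle base = 9 cm, triangle height = 9 cm, prism length L = 8.4 cm
Formula: V = (1/2 * b * h_tri) * L
Cross-section area = 0.5 * 9 * 9 = 40.5
V = 40.5 * 8.4
V = 340.2
340.2 cm^3


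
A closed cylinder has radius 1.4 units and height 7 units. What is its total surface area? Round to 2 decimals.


Shape: closed cylinder
Radius r = 1.4 units, Height h = 7 units
Formula: SA = 2*pi*r^2 + 2*pi*r*h = 2*pi*r*(r + h)
r + h = 8.4
2 * r * (r + h) = 2 * 1.4 * 8.4 = 23.52
SA = 23.52 * pi
SA = 73.89
73.89 units^2


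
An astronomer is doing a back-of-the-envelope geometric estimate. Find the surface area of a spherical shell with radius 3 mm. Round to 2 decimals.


Shape: sphere
Radius r = 3 mm
Formula: SA = 4 * pi * r^2
r^2 = 9
SA = 4 * pi * 9
SA = 36 * pi
SA = 113.1
113.1 mm^2


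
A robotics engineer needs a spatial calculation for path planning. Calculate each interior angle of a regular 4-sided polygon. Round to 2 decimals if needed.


Shape: regular square (4 sides)
Formula: interior angle = (n - 2) * 180 / n
(n - 2) = 2
(n - 2) * 180 = 360
angle = 360 / 4
angle = 90
90 degrees


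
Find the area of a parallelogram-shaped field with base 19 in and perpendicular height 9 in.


Shape: parallelogram
Base b = 19 in, Height h = 9 in
Formula: A = b * h
A = 19 * 9
A = 171
171 in^2


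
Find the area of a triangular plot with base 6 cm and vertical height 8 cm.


Shape: triangle
Base b = 6 cm, Height h = 8 cm
Formula: A = (1/2) * b * h
A = 0.5 * 6 * 8
A = 0.5 * 48
A = 24
24 cm^2


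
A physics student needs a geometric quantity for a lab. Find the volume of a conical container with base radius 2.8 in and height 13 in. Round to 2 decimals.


Shape: cone
Radius r = 2.8 in, Height h = 13 in
Formula: V = (1/3) * pi * r^2 * h
r^2 = 7.84
pi * r^2 * h = pi * 7.84 * 13 = 101.92 * pi
V = 101.92 * pi / 3
V = 106.73
106.73 in^3


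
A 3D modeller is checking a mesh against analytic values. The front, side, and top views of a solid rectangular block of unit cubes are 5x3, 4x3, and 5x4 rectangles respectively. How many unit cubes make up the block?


Orthographic views of a solid rectangular block:
Front view 5 x 3 -> length = 5, height = 3
Side view 4 x 3 -> width = 4, height = 3 (consistent)
Top view 5 x 4 -> confirms length = 5, width = 4
The block is 5 x 4 x 3.
Total unit cubes = 5 * 4 * 3 = 60
60 unit cubes


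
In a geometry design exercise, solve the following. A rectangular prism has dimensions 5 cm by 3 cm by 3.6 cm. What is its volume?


Shape: rectangular prism
l = 5 cm, w = 3 cm, h = 3.6 cm
Formula: V = l * w * h
V = 5 * 3 * 3.6
V = 15 * 3.6
V = 54
54 cm^3


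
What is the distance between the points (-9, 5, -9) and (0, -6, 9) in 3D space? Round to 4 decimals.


3D distance between two points
P1 = (-9, 5, -9), P2 = (0, -6, 9)
Formula: d = sqrt((x2-x1)^2 + (y2-y1)^2 + (z2-z1)^2)
dx = 0 - -9 = 9
dy = -6 - 5 = -11
dz = 9 - -9 = 18
dx^2 + dy^2 + dz^2 = 81 + 121 + 324 = 526
d = sqrt(526)
d = 22.9347
22.9347 units


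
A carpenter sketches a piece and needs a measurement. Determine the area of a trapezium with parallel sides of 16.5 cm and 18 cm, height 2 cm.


Shape: trapezoid
Parallel sides a = 16.5 cm, b = 18 cm; Height h = 2 cm
Formula: A = (a + b) * h / 2
a + b = 16.5 + 18 = 34.5
A = 34.5 * 2 / 2
A = 69 / 2
A = 34.5
34.5 cm^2


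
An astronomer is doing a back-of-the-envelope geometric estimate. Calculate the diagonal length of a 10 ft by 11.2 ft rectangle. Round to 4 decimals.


Shape: rectangle (diagonal via Pythagoras)
Sides: 10 ft and 11.2 ft
Formula: d = sqrt(l^2 + w^2)
l^2 = 100, w^2 = 125.44
l^2 + w^2 = 225.44
d = sqrt(225.44)
d = 15.0147
15.0147 ft


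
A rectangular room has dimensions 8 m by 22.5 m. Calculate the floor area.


Shape: rectangle
Length l = 8 m, Width w = 22.5 m
Formula: A = l * w
A = 8 * 22.5
A = 180
180 m^2


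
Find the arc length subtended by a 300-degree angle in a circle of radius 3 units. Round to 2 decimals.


Shape: circular arc
Radius r = 3 units, Angle = 300 degrees
Formula: L = (angle/360) * 2 * pi * r
2 * pi * r = 6 * pi
L = (300/360) * 6 * pi
L = 5 * pi
L = 15.71
15.71 units


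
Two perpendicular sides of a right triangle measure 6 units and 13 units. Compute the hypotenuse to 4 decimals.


Shape: right triangle
Legs a = 6 units, b = 13 units
Formula: c = sqrt(a^2 + b^2)
a^2 = 36, b^2 = 169
a^2 + b^2 = 205
c = sqrt(205)
c = 14.3178
14.3178 units


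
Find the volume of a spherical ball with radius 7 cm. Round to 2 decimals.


Shape: sphere
Radius r = 7 cm
Formula: V = (4/3) * pi * r^3
r^3 = 343
(4/3) * 343 = 457.333333
V = 457.333333 * pi
V = 1436.76
1436.76 cm^3


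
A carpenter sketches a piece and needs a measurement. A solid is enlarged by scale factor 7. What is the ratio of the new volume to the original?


Linear scale factor k = 7
Rule: under a linear scaling by k, volumes scale by k^3.
k^3 = 7 * 7 * 7
k^3 = 49 * 7
k^3 = 343
Volume scales by a factor of 343.
343 (dimensionless)


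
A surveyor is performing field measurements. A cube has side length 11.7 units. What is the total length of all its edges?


Shape: cube
Side s = 11.7 units
A cube has 12 edges, all equal.
Formula: total edge length = 12 * s
Total = 12 * 11.7
Total = 140.4
140.4 units


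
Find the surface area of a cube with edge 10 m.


Shape: cube
Side s = 10 m
A cube has 6 square faces.
Formula: SA = 6 * s^2
s^2 = 100
SA = 6 * 100
SA = 600
600 m^2


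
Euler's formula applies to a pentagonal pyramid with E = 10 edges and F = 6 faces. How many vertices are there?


Polyhedron: pentagonal pyramid
Euler's formula for convex polyhedra: V - E + F = 2
Given: E = 10 edges and F = 6 faces
Solve for V:
V = 2 + E - F = 2 + 10 - 6 = 6
6 vertices


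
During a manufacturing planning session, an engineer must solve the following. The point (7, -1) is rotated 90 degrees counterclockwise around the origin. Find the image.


Transformation: rotation about the origin
Original point: (7, -1)
Rule for 90 deg counterclockwise: (x, y) -> (-y, x)
Apply: (7, -1) -> (1, 7)
(1, 7)


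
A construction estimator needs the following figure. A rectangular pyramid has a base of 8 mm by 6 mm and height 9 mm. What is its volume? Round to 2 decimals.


Shape: rectangular pyramid
Base: 8 mm x 6 mm, Height h = 9 mm
Formula: V = (1/3) * base_area * h
base_area = 8 * 6 = 48
base_area * h = 48 * 9 = 432
V = 432 / 3
V = 144
144 mm^3


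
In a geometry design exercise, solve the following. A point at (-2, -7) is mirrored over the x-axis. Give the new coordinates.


Transformation: reflection
Original point: (-2, -7)
Rule for reflection over the x-axis: (x, y) -> (x, -y)
Apply: (-2, -7) -> (-2, 7)
(-2, 7)


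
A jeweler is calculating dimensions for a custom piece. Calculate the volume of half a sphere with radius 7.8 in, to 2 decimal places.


Shape: hemisphere (half of a sphere)
Radius r = 7.8 in
Formula: V = (1/2) * (4/3) * pi * r^3 = (2/3) * pi * r^3
r^3 = 474.552
(2/3) * 474.552 = 316.368
V = 316.368 * pi
V = 993.9
993.9 in^3


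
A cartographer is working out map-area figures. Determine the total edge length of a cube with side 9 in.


Shape: cube
Side s = 9 in
A cube has 12 edges, all equal.
Formula: total edge length = 12 * s
Total = 12 * 9
Total = 108
108 in


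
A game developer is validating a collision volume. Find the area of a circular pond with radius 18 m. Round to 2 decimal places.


Shape: circle
Radius r = 18 m
Formula: A = pi * r^2
r^2 = 18^2 = 324
A = pi * 324
A = 1017.88
1017.88 m^2


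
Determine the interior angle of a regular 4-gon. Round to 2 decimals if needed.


Shape: regular square (4 sides)
Formula: interior angle = (n - 2) * 180 / n
(n - 2) = 2
(n - 2) * 180 = 360
angle = 360 / 4
angle = 90
90 degrees


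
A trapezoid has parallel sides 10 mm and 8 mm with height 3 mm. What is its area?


Shape: trapezoid
Parallel sides a = 10 mm, b = 8 mm; Height h = 3 mm
Formula: A = (a + b) * h / 2
a + b = 10 + 8 = 18
A = 18 * 3 / 2
A = 54 / 2
A = 27
27 mm^2


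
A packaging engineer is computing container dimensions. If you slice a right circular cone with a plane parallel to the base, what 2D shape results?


Solid: right circular cone
Cutting plane: parallel to the base
Visualize the intersection of the plane with the solid's surface.
The boundary of the cut region is a circle.
circle


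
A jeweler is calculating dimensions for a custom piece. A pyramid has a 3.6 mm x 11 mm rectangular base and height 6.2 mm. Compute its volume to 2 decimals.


Shape: rectangular pyramid
Base: 3.6 mm x 11 mm, Height h = 6.2 mm
Formula: V = (1/3) * base_area * h
base_area = 3.6 * 11 = 39.6
base_area * h = 39.6 * 6.2 = 245.52
V = 245.52 / 3
V = 81.84
81.84 mm^3


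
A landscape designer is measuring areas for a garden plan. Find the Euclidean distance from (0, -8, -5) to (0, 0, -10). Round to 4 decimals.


3D distance between two points
P1 = (0, -8, -5), P2 = (0, 0, -10)
Formula: d = sqrt((x2-x1)^2 + (y2-y1)^2 + (z2-z1)^2)
dx = 0 - 0 = 0
dy = 0 - -8 = 8
dz = -10 - -5 = -5
dx^2 + dy^2 + dz^2 = 0 + 64 + 25 = 89
d = sqrt(89)
d = 9.434
9.434 units


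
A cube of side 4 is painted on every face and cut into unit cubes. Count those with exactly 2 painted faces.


Large cube: 4 x 4 x 4, cut into unit cubes.
n = 4, so n - 2 = 2
Cubes with 2 painted faces lie along the edges, excluding corners.
A cube has 12 edges; each contributes (n - 2) = 2 such cubes.
Count = 12 * 2 = 24
24 unit cubes


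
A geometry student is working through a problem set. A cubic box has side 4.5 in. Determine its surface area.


Shape: cube
Side s = 4.5 in
A cube has 6 square faces.
Formula: SA = 6 * s^2
s^2 = 20.25
SA = 6 * 20.25
SA = 121.5
121.5 in^2
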